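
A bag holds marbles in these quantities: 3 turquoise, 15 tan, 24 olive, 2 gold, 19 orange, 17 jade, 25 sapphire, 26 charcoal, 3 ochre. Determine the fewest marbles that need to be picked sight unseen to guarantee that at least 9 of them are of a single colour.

An adversary could hand out at most 8 marbles per colour (turquoise, gold, ochre run out sooner): 3 + 8 + 8 + 2 + 8 + 8 + 8 + 8 + 3 = 56 marbles and still no colour has 9.
One more marble lands in a colour already at 8, so 57 draws are enough and 56 are not.

57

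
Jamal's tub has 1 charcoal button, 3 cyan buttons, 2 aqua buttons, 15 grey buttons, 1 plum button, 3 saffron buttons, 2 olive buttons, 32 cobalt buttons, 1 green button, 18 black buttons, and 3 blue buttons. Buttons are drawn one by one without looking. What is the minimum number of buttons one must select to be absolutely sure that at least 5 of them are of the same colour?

29

Put each drawn button into a box by colour. The largest draw with every box below 5 takes min(count, 4) from each colour; colours with fewer than 4 contribute all they have.
Σ min(cᵢ, 4) = 1 + 3 + 2 + 4 + 1 + 3 + 2 + 4 + 1 + 4 + 3 = 28.
Draw number 28 + 1 = 29 must push one box to 5.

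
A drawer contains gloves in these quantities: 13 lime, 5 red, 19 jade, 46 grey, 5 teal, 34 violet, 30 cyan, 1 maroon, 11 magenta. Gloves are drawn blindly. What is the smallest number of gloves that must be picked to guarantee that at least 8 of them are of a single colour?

By the pigeonhole principle, put each drawn glove into a box by colour. The largest draw with every box below 8 takes min(count, 7) from each colour; colours with fewer than 7 contribute all they have.
Σ min(cᵢ, 7) = 7 + 5 + 7 + 7 + 5 + 7 + 7 + 1 + 7 = 53.
Draw number 53 + 1 = 54 must push one box to 8.

54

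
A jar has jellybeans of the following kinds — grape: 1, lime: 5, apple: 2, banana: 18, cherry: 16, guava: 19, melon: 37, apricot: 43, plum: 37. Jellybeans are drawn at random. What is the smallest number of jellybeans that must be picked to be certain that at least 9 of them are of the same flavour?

57

The 9 flavours are the holes; the jellybeans drawn are the pigeons.
To avoid 9 of any one flavour, the worst case takes at most 8 of each flavour, or every jellybean of a flavour that has fewer than 8.
That gives 1 + 5 + 2 + 8 + 8 + 8 + 8 + 8 + 8 = 56 jellybeans with no flavour reaching 9.
The next jellybean forces some flavour to 9, so 56 + 1 = 57.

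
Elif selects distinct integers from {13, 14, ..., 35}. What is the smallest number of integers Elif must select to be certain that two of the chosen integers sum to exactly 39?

17

A set avoiding the sum 39 can contain at most one of each pair {x, 39−x}, plus the 9 elements whose complement lies outside the range.
The integers 20, …, 35 (16 of them) are such a set: any two sum to at least 20+21 = 41 > 39.
By the pigeonhole principle, any 17th integer completes one of the 7 pairs, so 17 choices force a sum of 39.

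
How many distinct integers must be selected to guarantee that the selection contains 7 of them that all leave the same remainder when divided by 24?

The 24 residue classes mod 24 are the pigeonholes.
With 144 integers one could put 6 in each residue class and have no class reach 7.
The 145th integer pushes some class to 7, so 24·6 + 1 = 145.

145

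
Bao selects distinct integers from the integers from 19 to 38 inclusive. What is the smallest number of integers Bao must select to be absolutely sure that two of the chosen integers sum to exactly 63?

14

A set avoiding the sum 63 can contain at most one of each pair {x, 63−x}, plus the 6 elements whose complement lies outside the range.
The integers 19, …, 31 (13 of them) are such a set: any two sum to at least 19+20 = 39 and at most 30+31 = 61 < 63.
Pigeonhole: any 14th integer completes one of the 7 pairs, so 14 choices force a sum of 63.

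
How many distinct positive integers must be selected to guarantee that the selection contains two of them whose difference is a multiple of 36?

Integers whose pairwise differences are multiples of 36 are exactly those sharing a remainder mod 36. By the pigeonhole principle, the 36 residue classes mod 36 are the pigeonholes.
With 36 integers one could put 1 in each residue class and have no class reach 2.
The 37th integer pushes some class to 2, so 36·1 + 1 = 37.

37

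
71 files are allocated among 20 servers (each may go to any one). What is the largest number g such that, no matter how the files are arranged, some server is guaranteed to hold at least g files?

4

The 20 servers are the holes and the 71 files are the pigeons.
If every server held at most 3 files, the total would be at most 20 × 3 = 60, which is less than 71.
So some server holds at least ⌈71/20⌉ = 4 files.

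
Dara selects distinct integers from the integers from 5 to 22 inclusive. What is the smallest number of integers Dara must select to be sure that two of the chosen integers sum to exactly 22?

Group the elements by complementary pair {x, 22−x}: {5,17}, {6,16}, {7,15}, …, giving 6 two-element pairs, the single value 11 (it cannot pair with itself since the integers are distinct), and 5 integers whose partner 22−x falls outside [5,22].
Pigeonhole: treating each of those 12 groups as a pigeonhole, one can pick one integer per group — 12 integers — with no two summing to 22.
The 13th integer lands in an occupied pair, forcing a sum of 22.

13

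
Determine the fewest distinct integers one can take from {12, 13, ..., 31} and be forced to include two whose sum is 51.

Group the elements by complementary pair {x, 51−x}: {20,31}, {21,30}, {22,29}, …, giving 6 two-element pairs and 8 integers whose partner 51−x falls outside [12,31].
Treating each of those 14 groups as a pigeonhole, one can pick one integer per group — 14 integers — with no two summing to 51.
The 15th integer lands in an occupied pair, forcing a sum of 51.

15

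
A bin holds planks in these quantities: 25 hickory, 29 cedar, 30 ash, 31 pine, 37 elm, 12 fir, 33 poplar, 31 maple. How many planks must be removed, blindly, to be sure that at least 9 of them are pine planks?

In the worst case for collecting pine planks, every non-pine plank comes out first.
There are 25 + 29 + 30 + 37 + 12 + 33 + 31 = 197 non-pine planks altogether.
After those, each further plank must be pine, so 197 + 9 = 206 draws guarantee 9 pine planks.

206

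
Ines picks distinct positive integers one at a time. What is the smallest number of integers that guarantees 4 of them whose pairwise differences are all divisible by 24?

Integers whose pairwise differences are multiples of 24 are exactly those sharing a remainder mod 24. Pigeonhole: the 24 residue classes mod 24 are the pigeonholes.
With 72 integers one could put 3 in each residue class and have no class reach 4.
The 73rd integer pushes some class to 4, so 24·3 + 1 = 73.

73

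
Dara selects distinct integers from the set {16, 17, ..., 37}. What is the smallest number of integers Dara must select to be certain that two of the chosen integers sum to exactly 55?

13

Group the elements by complementary pair {x, 55−x}: {18,37}, {19,36}, {20,35}, …, giving 10 two-element pairs and 2 integers whose partner 55−x falls outside [16,37].
Treating each of those 12 groups as a pigeonhole, one can pick one integer per group — 12 integers — with no two summing to 55.
The 13th integer lands in an occupied pair, forcing a sum of 55.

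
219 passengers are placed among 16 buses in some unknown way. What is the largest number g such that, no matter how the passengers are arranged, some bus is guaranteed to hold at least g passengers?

The 16 buses are the holes and the 219 passengers are the pigeons.
If every bus held at most 13 passengers, the total would be at most 16 × 13 = 208, which is less than 219.
So some bus holds at least ⌈219/16⌉ = 14 passengers.

14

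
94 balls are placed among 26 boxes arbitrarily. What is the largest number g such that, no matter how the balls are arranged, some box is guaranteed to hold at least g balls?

4

Pigeonhole: the 26 boxes are the holes and the 94 balls are the pigeons.
If every box held at most 3 balls, the total would be at most 26 × 3 = 78, which is less than 94.
So some box holds at least ⌈94/26⌉ = 4 balls.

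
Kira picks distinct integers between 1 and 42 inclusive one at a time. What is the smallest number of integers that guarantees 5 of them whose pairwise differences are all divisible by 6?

Integers whose pairwise differences are multiples of 6 are exactly those sharing a remainder mod 6. By pigeonhole, the 6 residue classes mod 6 are the pigeonholes.
With 24 integers one could put 4 in each residue class and have no class reach 5.
The 25th integer pushes some class to 5, so 6·4 + 1 = 25.

25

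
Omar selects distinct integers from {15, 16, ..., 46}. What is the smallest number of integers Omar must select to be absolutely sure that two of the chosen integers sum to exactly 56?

20

Two chosen integers sum to 56 exactly when both halves of some pair {x, 56−x} with 15 ≤ x ≤ 56−x ≤ 41 are chosen — 13 such pairs.
The remaining 6 elements (those with no distinct partner in range) can never complete a 56-sum, so the worst case takes all of them and one from each pair: 6 + 13 = 19.
The 20th integer has to be the second member of some pair, so 19 + 1 = 20.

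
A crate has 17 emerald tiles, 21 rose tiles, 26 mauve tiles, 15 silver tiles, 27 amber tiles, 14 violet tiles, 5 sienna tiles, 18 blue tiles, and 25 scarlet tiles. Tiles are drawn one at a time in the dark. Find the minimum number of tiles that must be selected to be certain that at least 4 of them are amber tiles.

145

In the worst case for collecting amber tiles, every non-amber tile comes out first.
There are 17 + 21 + 26 + 15 + 14 + 5 + 18 + 25 = 141 non-amber tiles altogether.
After those, each further tile must be amber, so 141 + 4 = 145 draws guarantee 4 amber tiles.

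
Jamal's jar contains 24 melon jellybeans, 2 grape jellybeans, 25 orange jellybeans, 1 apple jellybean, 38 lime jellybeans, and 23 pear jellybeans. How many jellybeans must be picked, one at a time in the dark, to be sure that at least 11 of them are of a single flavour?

An adversary could hand out at most 10 jellybeans per flavour (grape, apple run out sooner): 10 + 2 + 10 + 1 + 10 + 10 = 43 jellybeans and still no flavour has 11.
Pigeonhole: one more jellybean lands in a flavour already at 10, so 44 draws are enough and 43 are not.

44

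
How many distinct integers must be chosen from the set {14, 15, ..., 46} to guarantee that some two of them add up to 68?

22

Group the elements by complementary pair {x, 68−x}: {22,46}, {23,45}, {24,44}, …, giving 12 two-element pairs, the single value 34 (it cannot pair with itself since the integers are distinct), and 8 integers whose partner 68−x falls outside [14,46].
Treating each of those 21 groups as a pigeonhole, one can pick one integer per group — 21 integers — with no two summing to 68.
The 22nd integer lands in an occupied pair, forcing a sum of 68.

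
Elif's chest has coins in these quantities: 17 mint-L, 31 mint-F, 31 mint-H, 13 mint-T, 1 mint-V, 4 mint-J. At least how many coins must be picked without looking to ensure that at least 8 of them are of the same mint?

An adversary could hand out at most 7 coins per mint (mint-V, mint-J run out sooner): 7 + 7 + 7 + 7 + 1 + 4 = 33 coins and still no mint has 8.
One more coin lands in a mint already at 7, so 34 draws are enough and 33 are not.

34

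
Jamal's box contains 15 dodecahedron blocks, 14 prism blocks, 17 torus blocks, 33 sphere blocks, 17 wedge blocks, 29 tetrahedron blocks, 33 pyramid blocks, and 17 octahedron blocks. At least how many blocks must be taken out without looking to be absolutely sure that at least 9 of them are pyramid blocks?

151

In the worst case for collecting pyramid blocks, every non-pyramid block comes out first.
There are 15 + 14 + 17 + 33 + 17 + 29 + 17 = 142 non-pyramid blocks altogether.
After those, each further block must be pyramid, so 142 + 9 = 151 draws guarantee 9 pyramid blocks.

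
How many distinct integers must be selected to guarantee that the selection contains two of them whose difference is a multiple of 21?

22

Integers whose pairwise differences are multiples of 21 are exactly those sharing a remainder mod 21. Pigeonhole: the 21 residue classes mod 21 are the pigeonholes.
With 21 integers one could put 1 in each residue class and have no class reach 2.
The 22nd integer pushes some class to 2, so 21·1 + 1 = 22.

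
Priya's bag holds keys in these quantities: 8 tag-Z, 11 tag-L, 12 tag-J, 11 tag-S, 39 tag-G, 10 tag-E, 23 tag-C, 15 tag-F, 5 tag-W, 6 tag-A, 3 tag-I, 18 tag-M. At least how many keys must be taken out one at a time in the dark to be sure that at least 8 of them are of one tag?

78

By the pigeonhole principle, put each drawn key into a box by tag. The largest draw with every box below 8 takes min(count, 7) from each tag; tags with fewer than 7 contribute all they have.
Σ min(cᵢ, 7) = 7 + 7 + 7 + 7 + 7 + 7 + 7 + 7 + 5 + 6 + 3 + 7 = 77.
Draw number 77 + 1 = 78 must push one box to 8.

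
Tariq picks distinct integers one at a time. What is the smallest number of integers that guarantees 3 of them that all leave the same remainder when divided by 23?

Pigeonhole: the 23 residue classes mod 23 are the pigeonholes.
With 46 integers one could put 2 in each residue class and have no class reach 3.
The 47th integer pushes some class to 3, so 23·2 + 1 = 47.

47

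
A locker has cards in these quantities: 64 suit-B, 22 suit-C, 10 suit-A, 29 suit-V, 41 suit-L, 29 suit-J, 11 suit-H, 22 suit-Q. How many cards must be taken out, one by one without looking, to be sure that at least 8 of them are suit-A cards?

226

In the worst case for collecting suit-A cards, every non-suit-A card comes out first.
There are 64 + 22 + 29 + 41 + 29 + 11 + 22 = 218 non-suit-A cards altogether.
After those, each further card must be suit-A, so 218 + 8 = 226 draws guarantee 8 suit-A cards.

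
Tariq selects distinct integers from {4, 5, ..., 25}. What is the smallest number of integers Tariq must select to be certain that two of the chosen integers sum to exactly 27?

13

Two chosen integers sum to 27 exactly when both halves of some pair {x, 27−x} with 4 ≤ x ≤ 27−x ≤ 23 are chosen — 10 such pairs.
The remaining 2 elements (those with no distinct partner in range) can never complete a 27-sum, so the worst case takes all of them and one from each pair: 2 + 10 = 12.
Pigeonhole: the 13th integer has to be the second member of some pair, so 12 + 1 = 13.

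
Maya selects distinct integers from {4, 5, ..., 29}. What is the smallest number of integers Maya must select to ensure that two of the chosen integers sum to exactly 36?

16

Two chosen integers sum to 36 exactly when both halves of some pair {x, 36−x} with 7 ≤ x ≤ 36−x ≤ 29 are chosen — 11 such pairs.
The remaining 4 elements (those with no distinct partner in range) can never complete a 36-sum, so the worst case takes all of them and one from each pair: 4 + 11 = 15.
By pigeonhole, the 16th integer has to be the second member of some pair, so 15 + 1 = 16.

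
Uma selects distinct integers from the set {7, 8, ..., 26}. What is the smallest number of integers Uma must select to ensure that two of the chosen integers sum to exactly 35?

Group the elements by complementary pair {x, 35−x}: {9,26}, {10,25}, {11,24}, …, giving 9 two-element pairs and 2 integers whose partner 35−x falls outside [7,26].
Treating each of those 11 groups as a pigeonhole, one can pick one integer per group — 11 integers — with no two summing to 35.
The 12th integer lands in an occupied pair, forcing a sum of 35.

12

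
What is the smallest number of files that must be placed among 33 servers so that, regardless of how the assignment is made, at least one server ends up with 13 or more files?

With 396 files one could put exactly 12 in each of the 33 servers, and no server would reach 13.
By the pigeonhole principle, one more file must land in a server that already has 12, giving it 13.
So 33 × 12 + 1 = 397 files are required.

397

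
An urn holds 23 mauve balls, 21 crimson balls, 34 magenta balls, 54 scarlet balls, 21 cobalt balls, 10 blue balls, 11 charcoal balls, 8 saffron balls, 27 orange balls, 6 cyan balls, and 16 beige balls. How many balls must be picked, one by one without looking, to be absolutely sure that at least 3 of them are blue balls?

In the worst case for collecting blue balls, every non-blue ball comes out first.
There are 23 + 21 + 34 + 54 + 21 + 11 + 8 + 27 + 6 + 16 = 221 non-blue balls altogether.
After those, each further ball must be blue, so 221 + 3 = 224 draws guarantee 3 blue balls.

224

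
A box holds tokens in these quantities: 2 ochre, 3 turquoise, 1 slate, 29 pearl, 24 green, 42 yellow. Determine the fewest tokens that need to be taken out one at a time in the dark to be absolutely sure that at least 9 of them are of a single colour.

31

Pigeonhole: put each drawn token into a box by colour. The largest draw with every box below 9 takes min(count, 8) from each colour; colours with fewer than 8 contribute all they have.
Σ min(cᵢ, 8) = 2 + 3 + 1 + 8 + 8 + 8 = 30.
Draw number 30 + 1 = 31 must push one box to 9.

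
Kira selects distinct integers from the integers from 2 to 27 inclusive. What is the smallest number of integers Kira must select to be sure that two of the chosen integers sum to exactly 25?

Group the elements by complementary pair {x, 25−x}: {2,23}, {3,22}, {4,21}, …, giving 11 two-element pairs and 4 integers whose partner 25−x falls outside [2,27].
By the pigeonhole principle, treating each of those 15 groups as a pigeonhole, one can pick one integer per group — 15 integers — with no two summing to 25.
The 16th integer lands in an occupied pair, forcing a sum of 25.

16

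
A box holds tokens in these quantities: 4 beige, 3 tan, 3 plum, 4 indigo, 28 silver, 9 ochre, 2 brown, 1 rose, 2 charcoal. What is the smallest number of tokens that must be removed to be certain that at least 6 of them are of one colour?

30

An adversary could hand out at most 5 tokens per colour (7 colours run out sooner): 4 + 3 + 3 + 4 + 5 + 5 + 2 + 1 + 2 = 29 tokens and still no colour has 6.
By pigeonhole, one more token lands in a colour already at 5, so 30 draws are enough and 29 are not.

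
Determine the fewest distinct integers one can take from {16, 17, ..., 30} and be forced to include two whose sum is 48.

Two chosen integers sum to 48 exactly when both halves of some pair {x, 48−x} with 18 ≤ x ≤ 48−x ≤ 30 are chosen — 6 such pairs.
The remaining 3 elements (those with no distinct partner in range) can never complete a 48-sum, so the worst case takes all of them and one from each pair: 3 + 6 = 9.
By the pigeonhole principle, the 10th integer has to be the second member of some pair, so 9 + 1 = 10.

10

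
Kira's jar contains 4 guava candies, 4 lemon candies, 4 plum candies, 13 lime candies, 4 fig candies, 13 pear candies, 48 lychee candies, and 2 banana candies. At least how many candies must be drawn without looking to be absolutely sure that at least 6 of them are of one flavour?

34

An adversary could hand out at most 5 candies per flavour (5 flavours run out sooner): 4 + 4 + 4 + 5 + 4 + 5 + 5 + 2 = 33 candies and still no flavour has 6.
One more candy lands in a flavour already at 5, so 34 draws are enough and 33 are not.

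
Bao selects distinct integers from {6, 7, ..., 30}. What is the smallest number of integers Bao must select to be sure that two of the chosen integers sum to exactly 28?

Group the elements by complementary pair {x, 28−x}: {6,22}, {7,21}, {8,20}, …, giving 8 two-element pairs, the single value 14 (it cannot pair with itself since the integers are distinct), and 8 integers whose partner 28−x falls outside [6,30].
Treating each of those 17 groups as a pigeonhole, one can pick one integer per group — 17 integers — with no two summing to 28.
The 18th integer lands in an occupied pair, forcing a sum of 28.

18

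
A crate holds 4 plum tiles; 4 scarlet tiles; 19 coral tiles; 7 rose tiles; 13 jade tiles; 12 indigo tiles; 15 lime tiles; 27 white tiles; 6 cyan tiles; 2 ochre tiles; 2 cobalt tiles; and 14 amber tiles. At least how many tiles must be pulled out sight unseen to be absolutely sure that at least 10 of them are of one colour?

80

An adversary could hand out at most 9 tiles per colour (6 colours run out sooner): 4 + 4 + 9 + 7 + 9 + 9 + 9 + 9 + 6 + 2 + 2 + 9 = 79 tiles and still no colour has 10.
By the pigeonhole principle, one more tile lands in a colour already at 9, so 80 draws are enough and 79 are not.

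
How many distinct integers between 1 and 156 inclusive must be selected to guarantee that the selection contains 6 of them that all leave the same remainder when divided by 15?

By the pigeonhole principle, the 15 residue classes mod 15 are the pigeonholes.
With 75 integers one could put 5 in each residue class and have no class reach 6.
The 76th integer pushes some class to 6, so 15·5 + 1 = 76.

76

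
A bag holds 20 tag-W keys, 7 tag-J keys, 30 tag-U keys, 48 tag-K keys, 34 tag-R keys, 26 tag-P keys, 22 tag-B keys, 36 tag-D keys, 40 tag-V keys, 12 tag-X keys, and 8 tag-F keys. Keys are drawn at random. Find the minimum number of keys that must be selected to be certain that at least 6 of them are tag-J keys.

In the worst case for collecting tag-J keys, every non-tag-J key comes out first.
There are 20 + 30 + 48 + 34 + 26 + 22 + 36 + 40 + 12 + 8 = 276 non-tag-J keys altogether.
After those, each further key must be tag-J, so 276 + 6 = 282 draws guarantee 6 tag-J keys.

282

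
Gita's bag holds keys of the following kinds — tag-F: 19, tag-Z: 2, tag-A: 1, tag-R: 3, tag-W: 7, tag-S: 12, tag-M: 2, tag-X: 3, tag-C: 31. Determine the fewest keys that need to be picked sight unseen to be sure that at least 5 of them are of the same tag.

28

By pigeonhole, put each drawn key into a box by tag. The largest draw with every box below 5 takes min(count, 4) from each tag; tags with fewer than 4 contribute all they have.
Σ min(cᵢ, 4) = 4 + 2 + 1 + 3 + 4 + 4 + 2 + 3 + 4 = 27.
Draw number 27 + 1 = 28 must push one box to 5.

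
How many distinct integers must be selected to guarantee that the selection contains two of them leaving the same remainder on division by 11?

The 11 residue classes mod 11 are the pigeonholes.
With 11 integers one could put 1 in each residue class and have no class reach 2.
The 12th integer pushes some class to 2, so 11·1 + 1 = 12.

12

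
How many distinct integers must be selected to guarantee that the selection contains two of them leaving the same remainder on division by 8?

The 8 residue classes mod 8 are the pigeonholes.
With 8 integers one could put 1 in each residue class and have no class reach 2.
The 9th integer pushes some class to 2, so 8·1 + 1 = 9.

9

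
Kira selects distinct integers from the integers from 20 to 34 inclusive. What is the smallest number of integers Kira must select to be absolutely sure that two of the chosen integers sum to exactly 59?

A set avoiding the sum 59 can contain at most one of each pair {x, 59−x}, plus the 5 elements whose complement lies outside the range.
The integers 20, …, 29 (10 of them) are such a set: any two sum to at least 20+21 = 41 and at most 28+29 = 57 < 59.
By the pigeonhole principle, any 11th integer completes one of the 5 pairs, so 11 choices force a sum of 59.

11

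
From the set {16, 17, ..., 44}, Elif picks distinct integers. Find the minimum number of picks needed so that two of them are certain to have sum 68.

A set avoiding the sum 68 can contain at most one of each pair {x, 68−x}, plus the 9 elements whose complement lies outside the range or equal to its own complement.
The integers 16, …, 34 (19 of them) are such a set: any two sum to at least 16+17 = 33 and at most 33+34 = 67 < 68.
Any 20th integer completes one of the 10 pairs, so 20 choices force a sum of 68.

20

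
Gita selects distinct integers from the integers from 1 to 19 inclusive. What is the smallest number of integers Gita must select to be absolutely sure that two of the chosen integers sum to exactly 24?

Two chosen integers sum to 24 exactly when both halves of some pair {x, 24−x} with 5 ≤ x ≤ 24−x ≤ 19 are chosen — 7 such pairs.
The remaining 5 elements (those with no distinct partner in range) can never complete a 24-sum, so the worst case takes all of them and one from each pair: 5 + 7 = 12.
The 13th integer has to be the second member of some pair, so 12 + 1 = 13.

13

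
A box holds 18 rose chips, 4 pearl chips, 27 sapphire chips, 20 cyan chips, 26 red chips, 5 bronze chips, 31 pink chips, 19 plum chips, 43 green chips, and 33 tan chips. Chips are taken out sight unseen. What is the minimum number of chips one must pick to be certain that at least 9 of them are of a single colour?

By the pigeonhole principle, put each drawn chip into a box by colour. The largest draw with every box below 9 takes min(count, 8) from each colour; colours with fewer than 8 contribute all they have.
Σ min(cᵢ, 8) = 8 + 4 + 8 + 8 + 8 + 5 + 8 + 8 + 8 + 8 = 73.
Draw number 73 + 1 = 74 must push one box to 9.

74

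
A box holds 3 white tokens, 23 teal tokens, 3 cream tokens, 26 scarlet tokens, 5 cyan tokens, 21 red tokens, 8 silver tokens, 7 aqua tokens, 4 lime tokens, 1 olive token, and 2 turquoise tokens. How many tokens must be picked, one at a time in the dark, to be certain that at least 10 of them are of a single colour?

61

By pigeonhole, put each drawn token into a box by colour. The largest draw with every box below 10 takes min(count, 9) from each colour; colours with fewer than 9 contribute all they have.
Σ min(cᵢ, 9) = 3 + 9 + 3 + 9 + 5 + 9 + 8 + 7 + 4 + 1 + 2 = 60.
Draw number 60 + 1 = 61 must push one box to 10.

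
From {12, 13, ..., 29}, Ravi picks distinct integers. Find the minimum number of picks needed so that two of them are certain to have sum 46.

13

A set avoiding the sum 46 can contain at most one of each pair {x, 46−x}, plus the 6 elements whose complement lies outside the range or equal to its own complement.
The integers 12, …, 23 (12 of them) are such a set: any two sum to at least 12+13 = 25 and at most 22+23 = 45 < 46.
Any 13th integer completes one of the 6 pairs, so 13 choices force a sum of 46.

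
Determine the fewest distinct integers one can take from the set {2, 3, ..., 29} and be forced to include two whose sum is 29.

Two chosen integers sum to 29 exactly when both halves of some pair {x, 29−x} with 2 ≤ x ≤ 29−x ≤ 27 are chosen — 13 such pairs.
The remaining 2 elements (those with no distinct partner in range) can never complete a 29-sum, so the worst case takes all of them and one from each pair: 2 + 13 = 15.
By pigeonhole, the 16th integer has to be the second member of some pair, so 15 + 1 = 16.

16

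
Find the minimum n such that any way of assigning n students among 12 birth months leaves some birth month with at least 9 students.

With 96 students one could put exactly 8 in each of the 12 birth months, and no birth month would reach 9.
By the pigeonhole principle, one more student must land in a birth month that already has 8, giving it 9.
So 12 × 8 + 1 = 97 students are required.

97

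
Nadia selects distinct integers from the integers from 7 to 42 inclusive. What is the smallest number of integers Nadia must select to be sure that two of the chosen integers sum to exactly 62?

26

Two chosen integers sum to 62 exactly when both halves of some pair {x, 62−x} with 20 ≤ x ≤ 62−x ≤ 42 are chosen — 11 such pairs.
The remaining 14 elements (those with no distinct partner in range) can never complete a 62-sum, so the worst case takes all of them and one from each pair: 14 + 11 = 25.
The 26th integer has to be the second member of some pair, so 25 + 1 = 26.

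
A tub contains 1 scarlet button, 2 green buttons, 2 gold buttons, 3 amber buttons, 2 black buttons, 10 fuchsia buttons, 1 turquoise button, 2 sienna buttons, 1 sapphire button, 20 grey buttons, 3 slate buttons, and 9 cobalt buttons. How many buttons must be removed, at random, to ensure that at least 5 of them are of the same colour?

Pigeonhole: put each drawn button into a box by colour. The largest draw with every box below 5 takes min(count, 4) from each colour; colours with fewer than 4 contribute all they have.
Σ min(cᵢ, 4) = 1 + 2 + 2 + 3 + 2 + 4 + 1 + 2 + 1 + 4 + 3 + 4 = 29.
Draw number 29 + 1 = 30 must push one box to 5.

30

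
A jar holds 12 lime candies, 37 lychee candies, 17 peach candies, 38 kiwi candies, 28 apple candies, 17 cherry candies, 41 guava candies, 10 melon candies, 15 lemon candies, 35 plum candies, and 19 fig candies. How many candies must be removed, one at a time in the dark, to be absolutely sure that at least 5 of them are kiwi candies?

236

In the worst case for collecting kiwi candies, every non-kiwi candy comes out first.
There are 12 + 37 + 17 + 28 + 17 + 41 + 10 + 15 + 35 + 19 = 231 non-kiwi candies altogether.
After those, each further candy must be kiwi, so 231 + 5 = 236 draws guarantee 5 kiwi candies.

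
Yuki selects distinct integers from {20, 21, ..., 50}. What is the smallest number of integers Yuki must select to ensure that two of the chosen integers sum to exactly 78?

A set avoiding the sum 78 can contain at most one of each pair {x, 78−x}, plus the 9 elements whose complement lies outside the range or equal to its own complement.
The integers 20, …, 39 (20 of them) are such a set: any two sum to at least 20+21 = 41 and at most 38+39 = 77 < 78.
Any 21st integer completes one of the 11 pairs, so 21 choices force a sum of 78.

21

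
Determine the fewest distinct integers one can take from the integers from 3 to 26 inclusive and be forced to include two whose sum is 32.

15

Two chosen integers sum to 32 exactly when both halves of some pair {x, 32−x} with 6 ≤ x ≤ 32−x ≤ 26 are chosen — 10 such pairs.
The remaining 4 elements (those with no distinct partner in range) can never complete a 32-sum, so the worst case takes all of them and one from each pair: 4 + 10 = 14.
The 15th integer has to be the second member of some pair, so 14 + 1 = 15.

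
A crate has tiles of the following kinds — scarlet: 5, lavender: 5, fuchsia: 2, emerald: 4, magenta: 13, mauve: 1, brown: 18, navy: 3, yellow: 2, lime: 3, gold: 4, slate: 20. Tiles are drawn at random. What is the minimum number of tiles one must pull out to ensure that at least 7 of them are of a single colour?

An adversary could hand out at most 6 tiles per colour (9 colours run out sooner): 5 + 5 + 2 + 4 + 6 + 1 + 6 + 3 + 2 + 3 + 4 + 6 = 47 tiles and still no colour has 7.
One more tile lands in a colour already at 6, so 48 draws are enough and 47 are not.

48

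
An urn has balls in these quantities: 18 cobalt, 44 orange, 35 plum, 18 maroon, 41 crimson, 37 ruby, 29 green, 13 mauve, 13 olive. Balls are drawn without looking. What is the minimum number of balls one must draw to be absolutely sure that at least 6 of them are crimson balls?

In the worst case for collecting crimson balls, every non-crimson ball comes out first.
There are 18 + 44 + 35 + 18 + 37 + 29 + 13 + 13 = 207 non-crimson balls altogether.
After those, each further ball must be crimson, so 207 + 6 = 213 draws guarantee 6 crimson balls.

213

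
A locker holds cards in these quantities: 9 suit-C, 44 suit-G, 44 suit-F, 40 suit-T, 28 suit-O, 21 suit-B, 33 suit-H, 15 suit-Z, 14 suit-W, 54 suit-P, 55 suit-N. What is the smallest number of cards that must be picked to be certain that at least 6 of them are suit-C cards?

354

In the worst case for collecting suit-C cards, every non-suit-C card comes out first.
There are 44 + 44 + 40 + 28 + 21 + 33 + 15 + 14 + 54 + 55 = 348 non-suit-C cards altogether.
After those, each further card must be suit-C, so 348 + 6 = 354 draws guarantee 6 suit-C cards.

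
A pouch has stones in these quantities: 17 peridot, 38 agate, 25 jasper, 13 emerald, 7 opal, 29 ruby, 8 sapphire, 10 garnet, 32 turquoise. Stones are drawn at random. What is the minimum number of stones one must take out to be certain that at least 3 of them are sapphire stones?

174

In the worst case for collecting sapphire stones, every non-sapphire stone comes out first.
There are 17 + 38 + 25 + 13 + 7 + 29 + 10 + 32 = 171 non-sapphire stones altogether.
After those, each further stone must be sapphire, so 171 + 3 = 174 draws guarantee 3 sapphire stones.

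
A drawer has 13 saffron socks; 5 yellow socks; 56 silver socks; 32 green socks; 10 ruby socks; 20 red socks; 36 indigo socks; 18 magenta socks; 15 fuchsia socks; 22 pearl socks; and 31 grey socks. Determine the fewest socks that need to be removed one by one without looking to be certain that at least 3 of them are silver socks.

205

In the worst case for collecting silver socks, every non-silver sock comes out first.
There are 13 + 5 + 32 + 10 + 20 + 36 + 18 + 15 + 22 + 31 = 202 non-silver socks altogether.
After those, each further sock must be silver, so 202 + 3 = 205 draws guarantee 3 silver socks.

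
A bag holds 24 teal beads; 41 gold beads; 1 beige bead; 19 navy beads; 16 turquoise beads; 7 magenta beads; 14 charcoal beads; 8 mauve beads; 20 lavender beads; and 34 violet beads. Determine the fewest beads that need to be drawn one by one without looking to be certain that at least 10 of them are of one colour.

80

An adversary could hand out at most 9 beads per colour (beige, magenta, mauve run out sooner): 9 + 9 + 1 + 9 + 9 + 7 + 9 + 8 + 9 + 9 = 79 beads and still no colour has 10.
By pigeonhole, one more bead lands in a colour already at 9, so 80 draws are enough and 79 are not.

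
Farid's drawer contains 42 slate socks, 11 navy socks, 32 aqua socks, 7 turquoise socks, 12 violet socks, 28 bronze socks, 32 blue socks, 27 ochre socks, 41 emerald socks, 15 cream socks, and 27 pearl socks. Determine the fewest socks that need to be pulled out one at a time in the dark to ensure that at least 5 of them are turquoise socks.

In the worst case for collecting turquoise socks, every non-turquoise sock comes out first.
There are 42 + 11 + 32 + 12 + 28 + 32 + 27 + 41 + 15 + 27 = 267 non-turquoise socks altogether.
After those, each further sock must be turquoise, so 267 + 5 = 272 draws guarantee 5 turquoise socks.

272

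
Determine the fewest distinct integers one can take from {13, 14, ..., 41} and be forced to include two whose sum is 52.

Group the elements by complementary pair {x, 52−x}: {13,39}, {14,38}, {15,37}, …, giving 13 two-element pairs; the single value 26 (it cannot pair with itself since the integers are distinct); and 2 integers whose partner 52−x falls outside [13,41].
By pigeonhole, treating each of those 16 groups as a pigeonhole, one can pick one integer per group — 16 integers — with no two summing to 52.
The 17th integer lands in an occupied pair, forcing a sum of 52.

17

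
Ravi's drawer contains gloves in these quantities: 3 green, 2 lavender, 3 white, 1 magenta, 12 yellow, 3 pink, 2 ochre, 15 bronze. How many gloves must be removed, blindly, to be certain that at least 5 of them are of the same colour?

An adversary could hand out at most 4 gloves per colour (6 colours run out sooner): 3 + 2 + 3 + 1 + 4 + 3 + 2 + 4 = 22 gloves and still no colour has 5.
One more glove lands in a colour already at 4, so 23 draws are enough and 22 are not.

23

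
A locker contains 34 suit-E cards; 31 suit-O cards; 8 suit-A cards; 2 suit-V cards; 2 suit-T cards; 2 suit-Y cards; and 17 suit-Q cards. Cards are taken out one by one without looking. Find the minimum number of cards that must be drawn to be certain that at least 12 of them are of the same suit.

48

An adversary could hand out at most 11 cards per suit (4 suits run out sooner): 11 + 11 + 8 + 2 + 2 + 2 + 11 = 47 cards and still no suit has 12.
Pigeonhole: one more card lands in a suit already at 11, so 48 draws are enough and 47 are not.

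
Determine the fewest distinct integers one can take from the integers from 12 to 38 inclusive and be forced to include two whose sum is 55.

Group the elements by complementary pair {x, 55−x}: {17,38}, {18,37}, {19,36}, …, giving 11 two-element pairs and 5 integers whose partner 55−x falls outside [12,38].
Pigeonhole: treating each of those 16 groups as a pigeonhole, one can pick one integer per group — 16 integers — with no two summing to 55.
The 17th integer lands in an occupied pair, forcing a sum of 55.

17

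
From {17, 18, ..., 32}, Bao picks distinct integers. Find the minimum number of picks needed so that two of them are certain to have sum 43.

A set avoiding the sum 43 can contain at most one of each pair {x, 43−x}, plus the 6 elements whose complement lies outside the range.
The integers 22, …, 32 (11 of them) are such a set: any two sum to at least 22+23 = 45 > 43.
By the pigeonhole principle, any 12th integer completes one of the 5 pairs, so 12 choices force a sum of 43.

12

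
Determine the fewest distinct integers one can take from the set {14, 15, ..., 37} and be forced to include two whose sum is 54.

A set avoiding the sum 54 can contain at most one of each pair {x, 54−x}, plus the 4 elements whose complement lies outside the range or equal to its own complement.
The integers 14, …, 27 (14 of them) are such a set: any two sum to at least 14+15 = 29 and at most 26+27 = 53 < 54.
By the pigeonhole principle, any 15th integer completes one of the 10 pairs, so 15 choices force a sum of 54.

15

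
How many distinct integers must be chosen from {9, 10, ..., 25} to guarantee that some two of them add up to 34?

Two chosen integers sum to 34 exactly when both halves of some pair {x, 34−x} with 9 ≤ x ≤ 34−x ≤ 25 are chosen — 8 such pairs.
The remaining 1 element (those with no distinct partner in range) can never complete a 34-sum, so the worst case takes all of them and one from each pair: 1 + 8 = 9.
By the pigeonhole principle, the 10th integer has to be the second member of some pair, so 9 + 1 = 10.

10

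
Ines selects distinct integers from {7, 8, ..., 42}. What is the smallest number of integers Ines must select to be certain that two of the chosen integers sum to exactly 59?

24

A set avoiding the sum 59 can contain at most one of each pair {x, 59−x}, plus the 10 elements whose complement lies outside the range.
The integers 7, …, 29 (23 of them) are such a set: any two sum to at least 7+8 = 15 and at most 28+29 = 57 < 59.
Any 24th integer completes one of the 13 pairs, so 24 choices force a sum of 59.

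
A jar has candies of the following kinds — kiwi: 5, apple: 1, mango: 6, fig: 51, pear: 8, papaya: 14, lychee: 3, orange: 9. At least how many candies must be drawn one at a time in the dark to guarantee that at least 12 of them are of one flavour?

55

Pigeonhole: the 8 flavours are the holes; the candies drawn are the pigeons.
To avoid 12 of any one flavour, the worst case takes at most 11 of each flavour, or every candy of a flavour that has fewer than 11.
That gives 5 + 1 + 6 + 11 + 8 + 11 + 3 + 9 = 54 candies with no flavour reaching 12.
The next candy forces some flavour to 12, so 54 + 1 = 55.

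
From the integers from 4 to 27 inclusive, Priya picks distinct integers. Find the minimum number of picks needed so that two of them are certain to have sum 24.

17

Group the elements by complementary pair {x, 24−x}: {4,20}, {5,19}, {6,18}, …, giving 8 two-element pairs, the single value 12 (it cannot pair with itself since the integers are distinct), and 7 integers whose partner 24−x falls outside [4,27].
By pigeonhole, treating each of those 16 groups as a pigeonhole, one can pick one integer per group — 16 integers — with no two summing to 24.
The 17th integer lands in an occupied pair, forcing a sum of 24.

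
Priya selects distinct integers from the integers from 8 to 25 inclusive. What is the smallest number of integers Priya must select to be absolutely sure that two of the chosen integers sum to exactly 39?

13

Group the elements by complementary pair {x, 39−x}: {14,25}, {15,24}, {16,23}, …, giving 6 two-element pairs and 6 integers whose partner 39−x falls outside [8,25].
Pigeonhole: treating each of those 12 groups as a pigeonhole, one can pick one integer per group — 12 integers — with no two summing to 39.
The 13th integer lands in an occupied pair, forcing a sum of 39.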